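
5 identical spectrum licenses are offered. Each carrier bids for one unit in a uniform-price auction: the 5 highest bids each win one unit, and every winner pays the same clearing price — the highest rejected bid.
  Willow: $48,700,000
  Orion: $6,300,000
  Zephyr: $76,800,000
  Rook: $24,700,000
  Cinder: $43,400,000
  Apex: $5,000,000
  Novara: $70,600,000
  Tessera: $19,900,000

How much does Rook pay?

Rook pays $19,900,000

Sorting: 76,800,000 (Zephyr), 70,600,000 (Novara), 48,700,000 (Willow), 43,400,000 (Cinder), 24,700,000 (Rook), 19,900,000 (Tessera), 6,300,000 (Orion), …
Winners (5 units): Zephyr, Novara, Willow, Cinder, Rook.
Clearing price = highest rejected bid = $19,900,000.
Rook wins → pays $19,900,000.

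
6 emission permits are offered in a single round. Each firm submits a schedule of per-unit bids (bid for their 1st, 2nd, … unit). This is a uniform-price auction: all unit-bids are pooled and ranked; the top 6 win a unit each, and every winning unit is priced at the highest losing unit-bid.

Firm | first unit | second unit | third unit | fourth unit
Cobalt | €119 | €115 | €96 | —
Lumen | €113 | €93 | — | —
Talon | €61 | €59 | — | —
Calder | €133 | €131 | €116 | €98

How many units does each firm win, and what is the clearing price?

Merging the schedules and taking the best 6: 133 (Calder-1), 131 (Calder-2), 119 (Cobalt-1), 116 (Calder-3), 115 (Cobalt-2), 113 (Lumen-1)
First bid not allocated: €98.
Allocation: Calder 3, Cobalt 2, Lumen 1.

Calder 3, Cobalt 2, Lumen 1; clearing price €98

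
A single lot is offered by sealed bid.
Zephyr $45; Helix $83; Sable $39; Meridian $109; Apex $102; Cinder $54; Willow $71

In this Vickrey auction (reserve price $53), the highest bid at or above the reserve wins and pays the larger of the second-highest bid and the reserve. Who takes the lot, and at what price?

Meridian pays $102

Vickrey auction (reserve price $53): the highest bid at or above the reserve wins and pays the larger of the second-highest bid and the reserve.
Sorting bids: 109 (Meridian) > 102 (Apex) > 83 (Helix) > 71 (Willow) > 54 (Cinder) > 45 (Zephyr) > …
Highest eligible bid: Meridian at $109.
max(second-highest $102, reserve $53) = $102; the reserve does not bind.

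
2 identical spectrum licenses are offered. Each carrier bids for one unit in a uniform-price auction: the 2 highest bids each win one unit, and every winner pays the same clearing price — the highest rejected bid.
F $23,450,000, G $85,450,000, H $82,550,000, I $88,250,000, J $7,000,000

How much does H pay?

H pays $0

Bids ranked high→low: 88,250,000 (I), 85,450,000 (G), 82,550,000 (H), 23,450,000 (F), …
The 2 highest are I, G.
First losing bid is H's $82,550,000, which sets the uniform price.
H does not win → pays $0.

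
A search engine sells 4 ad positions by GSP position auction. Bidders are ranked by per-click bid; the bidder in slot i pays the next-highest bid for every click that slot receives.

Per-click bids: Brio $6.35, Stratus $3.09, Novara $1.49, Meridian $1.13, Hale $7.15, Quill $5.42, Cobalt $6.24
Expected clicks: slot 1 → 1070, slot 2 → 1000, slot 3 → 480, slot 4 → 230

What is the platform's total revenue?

Sorting advertisers: $7.15 (Hale) > $6.35 (Brio) > $6.24 (Cobalt) > $5.42 (Quill) > $3.09 (Stratus) > …
Slot 1: Hale pays $6.35 × 1070 = $6794.50
Slot 2: Brio pays $6.24 × 1000 = $6240.00
Slot 3: Cobalt pays $5.42 × 480 = $2601.60
Slot 4: Quill pays $3.09 × 230 = $710.70
Total = $16346.80

Total revenue: $16346.80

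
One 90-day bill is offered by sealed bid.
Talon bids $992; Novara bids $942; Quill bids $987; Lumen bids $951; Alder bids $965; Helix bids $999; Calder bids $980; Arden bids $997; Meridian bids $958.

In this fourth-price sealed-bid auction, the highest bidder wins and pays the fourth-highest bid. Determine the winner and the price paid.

Helix pays $987

Rule: the highest bidder wins and pays the fourth-highest bid.
Sorting bids: 999 (Helix) > 997 (Arden) > 992 (Talon) > 987 (Quill) > 980 (Calder) > 965 (Alder) > …
Helix wins; payment is bid #4 in the ranking = $987.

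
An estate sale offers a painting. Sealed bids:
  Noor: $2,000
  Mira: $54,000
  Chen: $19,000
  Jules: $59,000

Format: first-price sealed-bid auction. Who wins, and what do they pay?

Jules pays $59,000

Rule: the highest bidder wins and pays their own bid.
Bids in order: 59,000 (Jules) > 54,000 (Mira) > 19,000 (Chen) > 2,000 (Noor)
Jules is highest → pays own bid, $59,000.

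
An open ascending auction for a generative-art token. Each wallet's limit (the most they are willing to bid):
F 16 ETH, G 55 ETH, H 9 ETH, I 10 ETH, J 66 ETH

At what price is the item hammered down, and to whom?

J wins at 55 ETH

Limits in order: 66 (J) > 55 (G) > 16 (F) > 10 (I) > 9 (H)
G is the last rival to drop out, at 55 ETH; J remains and wins at that price.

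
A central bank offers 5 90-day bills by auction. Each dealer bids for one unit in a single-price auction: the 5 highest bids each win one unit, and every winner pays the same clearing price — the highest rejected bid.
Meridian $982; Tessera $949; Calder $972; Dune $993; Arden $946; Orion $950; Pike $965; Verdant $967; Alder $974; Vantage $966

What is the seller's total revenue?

Total revenue: $4,830

Sorting: 993 (Dune), 982 (Meridian), 974 (Alder), 972 (Calder), 967 (Verdant), 966 (Vantage), 965 (Pike), …
The 5 highest are Dune, Meridian, Alder, Calder, Verdant.
Highest unsuccessful bid: $966 → clearing price.
Total revenue = 5 × $966 = $4,830.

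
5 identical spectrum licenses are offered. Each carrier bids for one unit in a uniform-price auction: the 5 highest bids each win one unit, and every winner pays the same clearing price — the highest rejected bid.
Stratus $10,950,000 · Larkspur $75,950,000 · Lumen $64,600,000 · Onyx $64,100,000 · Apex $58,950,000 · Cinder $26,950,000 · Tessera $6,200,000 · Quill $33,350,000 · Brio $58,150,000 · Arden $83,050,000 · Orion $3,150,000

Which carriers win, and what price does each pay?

Ordering the bids: 83,050,000 (Arden), 75,950,000 (Larkspur), 64,600,000 (Lumen), 64,100,000 (Onyx), 58,950,000 (Apex), 58,150,000 (Brio), 33,350,000 (Quill), …
Winners (5 units): Arden, Larkspur, Lumen, Onyx, Apex.
First losing bid is Brio's $58,150,000, which sets the uniform price.

Arden, Larkspur, Lumen, Onyx, Apex; each pays $58,150,000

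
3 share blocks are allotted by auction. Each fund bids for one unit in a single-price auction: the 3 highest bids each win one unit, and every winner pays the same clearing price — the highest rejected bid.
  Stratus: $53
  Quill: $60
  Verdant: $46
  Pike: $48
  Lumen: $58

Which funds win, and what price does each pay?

Bids ranked high→low: 60 (Quill), 58 (Lumen), 53 (Stratus), 48 (Pike), 46 (Verdant)
Winners (3 units): Quill, Lumen, Stratus.
Highest unsuccessful bid: $48 → clearing price.

Quill, Lumen, Stratus; each pays $48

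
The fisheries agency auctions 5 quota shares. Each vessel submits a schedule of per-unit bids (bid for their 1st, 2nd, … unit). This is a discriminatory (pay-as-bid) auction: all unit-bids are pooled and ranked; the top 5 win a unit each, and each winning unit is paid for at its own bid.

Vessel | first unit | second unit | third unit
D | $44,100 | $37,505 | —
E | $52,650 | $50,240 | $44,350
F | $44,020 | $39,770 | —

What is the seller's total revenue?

Total revenue: $235,360

All unit-bids, highest first — top 5: 52,650 (E-1), 50,240 (E-2), 44,350 (E-3), 44,100 (D-1), 44,020 (F-1)
Next rejected bid: $39,770 (not a price — pay-as-bid).
Each winning unit pays its own bid.
Revenue = 52,650 + 50,240 + 44,350 + 44,100 + 44,020 = $235,360.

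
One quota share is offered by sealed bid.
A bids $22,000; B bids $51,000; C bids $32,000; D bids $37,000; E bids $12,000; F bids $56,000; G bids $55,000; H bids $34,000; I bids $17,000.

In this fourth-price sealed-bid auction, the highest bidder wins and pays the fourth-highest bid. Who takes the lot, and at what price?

F pays $37,000

Rule: the highest bidder wins and pays the fourth-highest bid.
Bids in order: 56,000 (F) > 55,000 (G) > 51,000 (B) > 37,000 (D) > 34,000 (H) > 32,000 (C) > …
F is highest; pays the fourth-highest bid, $37,000.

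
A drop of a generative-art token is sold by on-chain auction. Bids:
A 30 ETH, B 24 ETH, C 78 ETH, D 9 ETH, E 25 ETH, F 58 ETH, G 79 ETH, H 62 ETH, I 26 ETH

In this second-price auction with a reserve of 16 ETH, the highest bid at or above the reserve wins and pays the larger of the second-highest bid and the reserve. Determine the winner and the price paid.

Sorting bids: 79 (G) > 78 (C) > 62 (H) > 58 (F) > 30 (A) > 26 (I) > …
G has the top bid at or above the reserve (79 ETH).
Second-highest bid 78 ETH exceeds the reserve 16 ETH → payment 78 ETH.

G pays 78 ETH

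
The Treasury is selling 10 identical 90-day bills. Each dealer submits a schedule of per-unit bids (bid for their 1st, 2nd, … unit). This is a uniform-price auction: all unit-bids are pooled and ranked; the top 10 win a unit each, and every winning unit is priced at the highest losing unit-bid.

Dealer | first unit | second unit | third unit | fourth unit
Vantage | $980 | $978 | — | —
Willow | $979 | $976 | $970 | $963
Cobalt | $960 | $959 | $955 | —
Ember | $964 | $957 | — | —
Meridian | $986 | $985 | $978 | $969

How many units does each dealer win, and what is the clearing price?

Ember 1, Meridian 4, Vantage 2, Willow 3; clearing price $963

All unit-bids, highest first — top 10: 986 (Meridian-1), 985 (Meridian-2), 980 (Vantage-1), 979 (Willow-1), 978 (Vantage-2), 978 (Meridian-3), 976 (Willow-2), 970 (Willow-3), 969 (Meridian-4), 964 (Ember-1)
The (k+1)-th unit-bid is $963.
Allocation: Ember 1, Meridian 4, Vantage 2, Willow 3.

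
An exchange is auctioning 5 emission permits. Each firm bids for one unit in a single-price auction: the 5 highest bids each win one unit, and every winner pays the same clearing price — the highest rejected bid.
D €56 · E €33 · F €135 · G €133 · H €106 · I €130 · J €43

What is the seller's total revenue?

Total revenue: €215

Sorting: 135 (F), 133 (G), 130 (I), 106 (H), 56 (D), 43 (J), 33 (E)
The 5 highest are F, G, I, H, D.
First losing bid is J's €43, which sets the uniform price.
Total revenue = 5 × €43 = €215.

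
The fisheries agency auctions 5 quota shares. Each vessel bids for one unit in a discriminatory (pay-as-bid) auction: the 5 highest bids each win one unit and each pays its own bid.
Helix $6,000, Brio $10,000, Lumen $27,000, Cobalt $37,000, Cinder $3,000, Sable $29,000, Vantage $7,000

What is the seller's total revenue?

Total revenue: $110,000

Bids ranked high→low: 37,000 (Cobalt), 29,000 (Sable), 27,000 (Lumen), 10,000 (Brio), 7,000 (Vantage), 6,000 (Helix), 3,000 (Cinder)
Top 5: Cobalt, Sable, Lumen, Brio, Vantage.
Total revenue = 37,000 + 29,000 + 27,000 + 10,000 + 7,000 = $110,000.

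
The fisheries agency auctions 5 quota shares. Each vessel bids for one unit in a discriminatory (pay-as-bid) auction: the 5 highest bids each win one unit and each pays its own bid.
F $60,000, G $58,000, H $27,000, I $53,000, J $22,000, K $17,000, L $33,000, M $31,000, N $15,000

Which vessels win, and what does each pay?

Ordering the bids: 60,000 (F), 58,000 (G), 53,000 (I), 33,000 (L), 31,000 (M), 27,000 (H), 22,000 (J), …
The 5 highest are F, G, I, L, M.
Each winner pays its own bid: F $60,000, G $58,000, I $53,000, L $33,000, M $31,000.

F $60,000, G $58,000, I $53,000, L $33,000, M $31,000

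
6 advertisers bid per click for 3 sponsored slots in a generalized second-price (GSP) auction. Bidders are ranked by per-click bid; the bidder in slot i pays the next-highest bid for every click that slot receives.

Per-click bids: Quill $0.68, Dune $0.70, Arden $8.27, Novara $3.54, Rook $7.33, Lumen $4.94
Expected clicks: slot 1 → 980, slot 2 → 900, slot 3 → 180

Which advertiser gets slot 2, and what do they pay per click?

Rook; $4.94 per click

Sorting advertisers: $8.27 (Arden) > $7.33 (Rook) > $4.94 (Lumen) > $3.54 (Novara) > …
Slot 2 goes to the second-ranked bidder, Rook, who pays the next bid down: $4.94/click.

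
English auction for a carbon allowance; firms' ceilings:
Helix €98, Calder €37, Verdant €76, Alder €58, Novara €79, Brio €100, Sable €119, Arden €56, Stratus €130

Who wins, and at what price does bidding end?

Limits ranked: 130 (Stratus) > 119 (Sable) > 100 (Brio) > 98 (Helix) > 79 (Novara) > 76 (Verdant) > …
Sable is the last rival to drop out, at €119; Stratus remains and wins at that price.

Stratus wins at €119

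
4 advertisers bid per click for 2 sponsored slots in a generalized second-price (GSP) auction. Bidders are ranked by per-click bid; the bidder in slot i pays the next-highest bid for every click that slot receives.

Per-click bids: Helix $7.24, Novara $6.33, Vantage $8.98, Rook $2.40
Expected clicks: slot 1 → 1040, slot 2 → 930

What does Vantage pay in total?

Sorting advertisers: $8.98 (Vantage) > $7.24 (Helix) > $6.33 (Novara) > …
Vantage holds slot 1 → pays next bid $7.24 × 1040 clicks = $7529.60.

Vantage pays $7529.60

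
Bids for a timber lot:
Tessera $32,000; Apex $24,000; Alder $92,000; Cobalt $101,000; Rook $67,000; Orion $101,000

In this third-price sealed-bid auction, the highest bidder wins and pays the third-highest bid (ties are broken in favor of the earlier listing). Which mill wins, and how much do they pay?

Cobalt pays $92,000

Rule: the highest bidder wins and pays the third-highest bid.
Sorting bids: 101,000 (Cobalt) > 101,000 (Orion) > 92,000 (Alder) > 67,000 (Rook) > 32,000 (Tessera) > 24,000 (Apex)
Cobalt and Orion tie at $101,000; tie-break gives it to Cobalt.
Cobalt is highest; pays the third-highest bid, $92,000.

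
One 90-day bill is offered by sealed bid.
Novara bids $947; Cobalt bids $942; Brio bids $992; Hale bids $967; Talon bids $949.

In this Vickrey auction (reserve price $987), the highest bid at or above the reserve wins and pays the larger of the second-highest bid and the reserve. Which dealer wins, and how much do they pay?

Bids ranked: 992 (Brio) > 967 (Hale) > 949 (Talon) > 947 (Novara) > 942 (Cobalt)
Highest eligible bid: Brio at $992.
Second-highest bid $967 is below the reserve $987, so the reserve binds → payment $987.

Brio pays $987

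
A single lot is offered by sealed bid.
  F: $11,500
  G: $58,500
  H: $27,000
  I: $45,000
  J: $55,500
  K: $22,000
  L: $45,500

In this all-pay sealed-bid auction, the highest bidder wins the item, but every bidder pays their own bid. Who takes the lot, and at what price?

Rule: the highest bidder wins the item, but every bidder pays their own bid.
Bids ranked: 58,500 (G) > 55,500 (J) > 45,500 (L) > 45,000 (I) > 27,000 (H) > 22,000 (K) > …
G is highest and takes the item; every bidder forfeits their bid.

G pays $58,500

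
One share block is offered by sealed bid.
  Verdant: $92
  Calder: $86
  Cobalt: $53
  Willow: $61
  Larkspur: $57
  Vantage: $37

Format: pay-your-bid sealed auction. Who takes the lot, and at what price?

Bids ranked: 92 (Verdant) > 86 (Calder) > 61 (Willow) > 57 (Larkspur) > 53 (Cobalt) > 37 (Vantage)
Verdant is highest → pays own bid, $92.

Verdant pays $92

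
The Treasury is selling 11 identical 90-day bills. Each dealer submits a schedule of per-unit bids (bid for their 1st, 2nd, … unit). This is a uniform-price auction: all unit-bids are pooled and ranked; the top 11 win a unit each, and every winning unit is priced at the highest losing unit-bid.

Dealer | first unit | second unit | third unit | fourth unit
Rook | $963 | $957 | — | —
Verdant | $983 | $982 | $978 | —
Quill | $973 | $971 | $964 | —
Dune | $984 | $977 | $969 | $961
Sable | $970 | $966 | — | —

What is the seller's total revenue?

Merging the schedules and taking the best 11: 984 (Dune-1), 983 (Verdant-1), 982 (Verdant-2), 978 (Verdant-3), 977 (Dune-2), 973 (Quill-1), 971 (Quill-2), 970 (Sable-1), 969 (Dune-3), 966 (Sable-2), 964 (Quill-3)
Highest rejected unit-bid = $963.
Allocation: Dune 3, Quill 3, Sable 2, Verdant 3. Every unit priced at $963.
Revenue = 11 × 963 = $10,593.

Total revenue: $10,593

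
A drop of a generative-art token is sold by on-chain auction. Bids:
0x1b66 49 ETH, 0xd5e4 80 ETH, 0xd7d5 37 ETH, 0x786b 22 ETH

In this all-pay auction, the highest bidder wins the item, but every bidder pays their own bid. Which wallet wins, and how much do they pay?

Bids ranked: 80 (0xd5e4) > 49 (0x1b66) > 37 (0xd7d5) > 22 (0x786b)
0xd5e4 wins with the top bid; all bids are sunk regardless.

0xd5e4 pays 80 ETH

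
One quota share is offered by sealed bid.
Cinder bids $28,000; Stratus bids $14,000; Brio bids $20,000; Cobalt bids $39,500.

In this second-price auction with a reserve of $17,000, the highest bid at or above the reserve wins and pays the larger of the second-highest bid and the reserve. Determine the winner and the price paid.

Cobalt pays $28,000

Sorting bids: 39,500 (Cobalt) > 28,000 (Cinder) > 20,000 (Brio) > 14,000 (Stratus)
Cobalt has the top bid at or above the reserve ($39,500).
Second-highest bid $28,000 exceeds the reserve $17,000 → payment $28,000.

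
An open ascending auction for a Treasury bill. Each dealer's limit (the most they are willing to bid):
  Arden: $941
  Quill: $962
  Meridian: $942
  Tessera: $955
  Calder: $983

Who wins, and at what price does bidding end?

Rule: the price rises until one bidder remains; the winner pays the price at which the last rival dropped out.
Sorting limits: 983 (Calder) > 962 (Quill) > 955 (Tessera) > 942 (Meridian) > 941 (Arden)
Once the price passes $962, only Calder is left; the hammer falls at Quill's limit of $962.

Calder wins at $962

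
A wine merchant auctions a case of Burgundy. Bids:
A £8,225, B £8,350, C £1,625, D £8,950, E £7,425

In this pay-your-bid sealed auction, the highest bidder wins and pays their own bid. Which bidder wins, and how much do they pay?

D pays £8,950

Bids in order: 8,950 (D) > 8,350 (B) > 8,225 (A) > 7,425 (E) > 1,625 (C)
D has the highest bid and pays exactly that: £8,950.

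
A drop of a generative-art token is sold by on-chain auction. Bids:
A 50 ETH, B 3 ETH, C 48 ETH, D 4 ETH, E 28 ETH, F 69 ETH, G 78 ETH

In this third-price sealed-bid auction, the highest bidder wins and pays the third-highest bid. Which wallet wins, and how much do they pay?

Bids in order: 78 (G) > 69 (F) > 50 (A) > 48 (C) > 28 (E) > 4 (D) > …
G wins; payment is bid #3 in the ranking = 50 ETH.

G pays 50 ETH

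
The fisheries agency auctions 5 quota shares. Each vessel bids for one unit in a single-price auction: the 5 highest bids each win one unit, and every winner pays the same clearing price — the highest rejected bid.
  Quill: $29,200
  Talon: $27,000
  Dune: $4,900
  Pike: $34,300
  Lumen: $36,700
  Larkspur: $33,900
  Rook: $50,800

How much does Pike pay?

Ordering the bids: 50,800 (Rook), 36,700 (Lumen), 34,300 (Pike), 33,900 (Larkspur), 29,200 (Quill), 27,000 (Talon), 4,900 (Dune)
Winners (5 units): Rook, Lumen, Pike, Larkspur, Quill.
Highest unsuccessful bid: $27,000 → clearing price.
Pike wins → pays $27,000.

Pike pays $27,000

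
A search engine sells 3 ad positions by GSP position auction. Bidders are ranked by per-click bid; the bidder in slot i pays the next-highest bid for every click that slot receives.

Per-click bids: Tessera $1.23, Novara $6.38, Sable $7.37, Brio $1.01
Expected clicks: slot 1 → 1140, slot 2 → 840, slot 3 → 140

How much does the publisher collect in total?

Ranked by bid: $7.37 (Sable) > $6.38 (Novara) > $1.23 (Tessera) > $1.01 (Brio)
Slot 1: Sable pays $6.38 × 1140 = $7273.20
Slot 2: Novara pays $1.23 × 840 = $1033.20
Slot 3: Tessera pays $1.01 × 140 = $141.40
Total = $8447.80

Total revenue: $8447.80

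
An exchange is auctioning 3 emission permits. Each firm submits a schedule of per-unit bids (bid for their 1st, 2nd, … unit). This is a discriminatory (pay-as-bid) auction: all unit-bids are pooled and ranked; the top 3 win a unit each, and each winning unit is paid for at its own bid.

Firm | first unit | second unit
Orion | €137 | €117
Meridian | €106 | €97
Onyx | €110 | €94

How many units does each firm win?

Onyx 1, Orion 2

Pooled unit-bids ranked (top 3): 137 (Orion-1), 117 (Orion-2), 110 (Onyx-1)
Next rejected bid: €106 (not a price — pay-as-bid).
Allocation: Onyx 1, Orion 2.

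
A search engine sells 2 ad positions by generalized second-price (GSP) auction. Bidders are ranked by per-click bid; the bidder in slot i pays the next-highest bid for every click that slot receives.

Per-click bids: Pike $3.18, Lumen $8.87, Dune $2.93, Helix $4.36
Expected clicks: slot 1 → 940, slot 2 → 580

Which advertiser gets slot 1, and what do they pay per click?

Sorting advertisers: $8.87 (Lumen) > $4.36 (Helix) > $3.18 (Pike) > …
Slot 1 goes to the first-ranked bidder, Lumen, who pays the next bid down: $4.36/click.

Lumen; $4.36 per click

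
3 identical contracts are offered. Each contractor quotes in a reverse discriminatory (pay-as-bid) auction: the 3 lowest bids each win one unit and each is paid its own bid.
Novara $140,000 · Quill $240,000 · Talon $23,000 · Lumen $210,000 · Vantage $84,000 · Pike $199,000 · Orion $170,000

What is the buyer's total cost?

Bids ranked low→high: 23,000 (Talon), 84,000 (Vantage), 140,000 (Novara), 170,000 (Orion), 199,000 (Pike), …
Lowest 3: Talon, Vantage, Novara.
Total cost = 23,000 + 84,000 + 140,000 = $247,000.

Total cost: $247,000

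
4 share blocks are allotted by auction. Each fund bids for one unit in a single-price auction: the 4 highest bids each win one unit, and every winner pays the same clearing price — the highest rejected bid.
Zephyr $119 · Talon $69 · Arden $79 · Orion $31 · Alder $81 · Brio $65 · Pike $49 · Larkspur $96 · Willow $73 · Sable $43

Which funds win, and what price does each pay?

Ordering the bids: 119 (Zephyr), 96 (Larkspur), 81 (Alder), 79 (Arden), 73 (Willow), 69 (Talon), …
Winners (4 units): Zephyr, Larkspur, Alder, Arden.
First losing bid is Willow's $73, which sets the uniform price.

Zephyr, Larkspur, Alder, Arden; each pays $73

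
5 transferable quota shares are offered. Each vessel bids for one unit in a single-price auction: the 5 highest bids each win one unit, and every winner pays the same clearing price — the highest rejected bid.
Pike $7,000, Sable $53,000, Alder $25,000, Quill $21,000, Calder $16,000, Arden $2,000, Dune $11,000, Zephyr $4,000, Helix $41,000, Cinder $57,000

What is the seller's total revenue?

Total revenue: $80,000

Ordering the bids: 57,000 (Cinder), 53,000 (Sable), 41,000 (Helix), 25,000 (Alder), 21,000 (Quill), 16,000 (Calder), 11,000 (Dune), …
The 5 highest are Cinder, Sable, Helix, Alder, Quill.
Clearing price = highest rejected bid = $16,000.
Total revenue = 5 × $16,000 = $80,000.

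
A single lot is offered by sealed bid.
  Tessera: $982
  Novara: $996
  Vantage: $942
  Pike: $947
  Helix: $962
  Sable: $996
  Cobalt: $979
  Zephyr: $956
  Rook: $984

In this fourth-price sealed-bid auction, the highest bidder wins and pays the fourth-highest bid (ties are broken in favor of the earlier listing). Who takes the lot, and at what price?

Bids ranked: 996 (Novara) > 996 (Sable) > 984 (Rook) > 982 (Tessera) > 979 (Cobalt) > 962 (Helix) > …
Novara and Sable tie at $996; tie-break gives it to Novara.
Novara wins; payment is bid #4 in the ranking = $982.

Novara pays $982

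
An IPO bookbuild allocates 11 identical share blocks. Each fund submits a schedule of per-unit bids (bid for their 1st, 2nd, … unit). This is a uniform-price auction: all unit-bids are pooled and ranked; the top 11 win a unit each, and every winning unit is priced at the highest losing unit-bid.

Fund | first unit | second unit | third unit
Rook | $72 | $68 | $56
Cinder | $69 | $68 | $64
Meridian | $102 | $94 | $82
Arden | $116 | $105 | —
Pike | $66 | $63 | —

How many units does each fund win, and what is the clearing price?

All unit-bids, highest first — top 11: 116 (Arden-1), 105 (Arden-2), 102 (Meridian-1), 94 (Meridian-2), 82 (Meridian-3), 72 (Rook-1), 69 (Cinder-1), 68 (Rook-2), 68 (Cinder-2), 66 (Pike-1), 64 (Cinder-3)
The (k+1)-th unit-bid is $63.
Allocation: Arden 2, Cinder 3, Meridian 3, Pike 1, Rook 2.

Arden 2, Cinder 3, Meridian 3, Pike 1, Rook 2; clearing price $63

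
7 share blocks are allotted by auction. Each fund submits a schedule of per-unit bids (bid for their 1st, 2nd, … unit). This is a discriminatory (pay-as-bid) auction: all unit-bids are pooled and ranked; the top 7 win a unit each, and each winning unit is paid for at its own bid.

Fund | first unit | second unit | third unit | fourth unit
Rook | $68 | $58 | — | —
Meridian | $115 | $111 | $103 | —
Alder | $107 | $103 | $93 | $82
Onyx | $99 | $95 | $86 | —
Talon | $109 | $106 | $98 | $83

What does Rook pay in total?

Rook pays $0

Merging the schedules and taking the best 7: 115 (Meridian-1), 111 (Meridian-2), 109 (Talon-1), 107 (Alder-1), 106 (Talon-2), 103 (Meridian-3), 103 (Alder-2)
Next rejected bid: $99 (not a price — pay-as-bid).
Rook wins no units.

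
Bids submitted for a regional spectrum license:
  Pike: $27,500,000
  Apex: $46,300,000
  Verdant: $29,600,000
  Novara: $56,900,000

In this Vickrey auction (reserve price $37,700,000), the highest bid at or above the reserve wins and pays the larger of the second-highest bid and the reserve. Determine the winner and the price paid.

Novara pays $46,300,000

Sorting bids: 56,900,000 (Novara) > 46,300,000 (Apex) > 29,600,000 (Verdant) > 27,500,000 (Pike)
Highest eligible bid: Novara at $56,900,000.
max(second-highest $46,300,000, reserve $37,700,000) = $46,300,000; the reserve does not bind.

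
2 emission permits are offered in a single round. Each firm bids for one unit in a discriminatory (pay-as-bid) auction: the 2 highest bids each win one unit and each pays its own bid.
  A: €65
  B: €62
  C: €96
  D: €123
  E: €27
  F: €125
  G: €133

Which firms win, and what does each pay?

G €133, F €125

Bids ranked high→low: 133 (G), 125 (F), 123 (D), 96 (C), …
Top 2: G, F.
Each winner pays its own bid: G €133, F €125.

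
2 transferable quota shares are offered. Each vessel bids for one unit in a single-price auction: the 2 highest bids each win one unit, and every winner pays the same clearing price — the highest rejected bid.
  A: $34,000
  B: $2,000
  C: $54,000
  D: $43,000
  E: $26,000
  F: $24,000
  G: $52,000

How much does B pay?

Ordering the bids: 54,000 (C), 52,000 (G), 43,000 (D), 34,000 (A), …
Winners (2 units): C, G.
First losing bid is D's $43,000, which sets the uniform price.
B does not win → pays $0.

B pays $0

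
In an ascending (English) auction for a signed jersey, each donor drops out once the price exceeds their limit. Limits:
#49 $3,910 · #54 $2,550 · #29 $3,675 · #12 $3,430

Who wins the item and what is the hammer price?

#49 wins at $3,675

Rule: the price rises until one bidder remains; the winner pays the price at which the last rival dropped out.
Limits ranked: 3,910 (#49) > 3,675 (#29) > 3,430 (#12) > 2,550 (#54)
Bidding ends when #29 exits at $3,675; #49 takes it.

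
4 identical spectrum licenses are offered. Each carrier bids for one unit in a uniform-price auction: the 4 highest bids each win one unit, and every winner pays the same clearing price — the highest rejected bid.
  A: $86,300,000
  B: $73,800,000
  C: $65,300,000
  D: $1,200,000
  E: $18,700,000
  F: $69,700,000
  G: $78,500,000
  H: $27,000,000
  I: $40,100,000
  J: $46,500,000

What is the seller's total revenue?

Total revenue: $261,200,000

Bids ranked high→low: 86,300,000 (A), 78,500,000 (G), 73,800,000 (B), 69,700,000 (F), 65,300,000 (C), 46,500,000 (J), …
Top 4: A, G, B, F.
First losing bid is C's $65,300,000, which sets the uniform price.
Total revenue = 4 × $65,300,000 = $261,200,000.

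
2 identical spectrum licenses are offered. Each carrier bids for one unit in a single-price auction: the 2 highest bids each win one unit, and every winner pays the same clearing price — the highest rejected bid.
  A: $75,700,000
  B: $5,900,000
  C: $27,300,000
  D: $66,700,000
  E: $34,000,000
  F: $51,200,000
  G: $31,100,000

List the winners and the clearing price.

Bids ranked high→low: 75,700,000 (A), 66,700,000 (D), 51,200,000 (F), 34,000,000 (E), …
Winners (2 units): A, D.
Clearing price = highest rejected bid = $51,200,000.

A, D; each pays $51,200,000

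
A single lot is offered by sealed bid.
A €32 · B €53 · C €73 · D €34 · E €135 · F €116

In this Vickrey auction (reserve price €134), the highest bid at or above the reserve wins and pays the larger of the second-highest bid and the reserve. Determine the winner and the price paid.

E pays €134

Bids ranked: 135 (E) > 116 (F) > 73 (C) > 53 (B) > 34 (D) > 32 (A)
Highest eligible bid: E at €135.
Second-highest bid €116 is below the reserve €134, so the reserve binds → payment €134.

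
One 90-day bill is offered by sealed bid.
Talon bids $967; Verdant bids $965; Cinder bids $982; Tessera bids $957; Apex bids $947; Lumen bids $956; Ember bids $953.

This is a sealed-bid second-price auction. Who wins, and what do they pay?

Sorting bids: 982 (Cinder) > 967 (Talon) > 965 (Verdant) > 957 (Tessera) > 956 (Lumen) > 953 (Ember) > …
Cinder is highest; pays the second-highest bid, $967.

Cinder pays $967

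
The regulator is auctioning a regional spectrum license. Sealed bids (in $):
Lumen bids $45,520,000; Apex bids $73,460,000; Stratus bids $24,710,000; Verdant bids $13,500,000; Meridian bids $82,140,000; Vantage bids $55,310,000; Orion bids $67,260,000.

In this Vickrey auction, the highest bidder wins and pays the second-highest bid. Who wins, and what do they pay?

Sorting bids: 82,140,000 (Meridian) > 73,460,000 (Apex) > 67,260,000 (Orion) > 55,310,000 (Vantage) > 45,520,000 (Lumen) > 24,710,000 (Stratus) > …
Meridian wins with the highest bid; price is set by the runner-up at $73,460,000.

Meridian pays $73,460,000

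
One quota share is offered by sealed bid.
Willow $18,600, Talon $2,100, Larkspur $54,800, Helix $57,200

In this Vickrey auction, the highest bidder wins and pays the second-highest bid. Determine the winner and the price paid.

Sorting bids: 57,200 (Helix) > 54,800 (Larkspur) > 18,600 (Willow) > 2,100 (Talon)
Helix wins with the highest bid; price is set by the runner-up at $54,800.

Helix pays $54,800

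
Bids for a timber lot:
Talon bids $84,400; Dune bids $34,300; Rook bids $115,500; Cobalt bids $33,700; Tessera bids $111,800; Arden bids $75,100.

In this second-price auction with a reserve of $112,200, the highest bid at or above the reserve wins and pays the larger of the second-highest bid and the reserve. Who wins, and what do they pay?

Second-price auction with a reserve of $112,200: the highest bid at or above the reserve wins and pays the larger of the second-highest bid and the reserve.
Bids in order: 115,500 (Rook) > 111,800 (Tessera) > 84,400 (Talon) > 75,100 (Arden) > 34,300 (Dune) > 33,700 (Cobalt)
Highest eligible bid: Rook at $115,500.
Second-highest bid $111,800 is below the reserve $112,200, so the reserve binds → payment $112,200.

Rook pays $112,200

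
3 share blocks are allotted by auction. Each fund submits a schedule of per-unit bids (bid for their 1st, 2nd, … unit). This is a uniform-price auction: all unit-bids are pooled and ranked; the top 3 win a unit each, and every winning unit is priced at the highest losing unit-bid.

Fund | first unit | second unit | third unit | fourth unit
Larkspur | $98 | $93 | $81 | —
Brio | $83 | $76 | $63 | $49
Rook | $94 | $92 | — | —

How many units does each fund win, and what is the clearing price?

Merging the schedules and taking the best 3: 98 (Larkspur-1), 94 (Rook-1), 93 (Larkspur-2)
Highest rejected unit-bid = $92.
Allocation: Larkspur 2, Rook 1.

Larkspur 2, Rook 1; clearing price $92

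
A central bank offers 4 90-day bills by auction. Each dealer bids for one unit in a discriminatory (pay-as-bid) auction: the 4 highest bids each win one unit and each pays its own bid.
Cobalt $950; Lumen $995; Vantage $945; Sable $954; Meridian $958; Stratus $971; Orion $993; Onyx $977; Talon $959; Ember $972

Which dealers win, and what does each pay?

Ordering the bids: 995 (Lumen), 993 (Orion), 977 (Onyx), 972 (Ember), 971 (Stratus), 959 (Talon), …
Top 4: Lumen, Orion, Onyx, Ember.
Each winner pays its own bid: Lumen $995, Orion $993, Onyx $977, Ember $972.

Lumen $995, Orion $993, Onyx $977, Ember $972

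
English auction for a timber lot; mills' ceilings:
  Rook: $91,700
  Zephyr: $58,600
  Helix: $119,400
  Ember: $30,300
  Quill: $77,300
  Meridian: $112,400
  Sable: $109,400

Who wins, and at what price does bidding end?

Open ascending-bid auction: the price rises until one bidder remains; the winner pays the price at which the last rival dropped out.
Limits ranked: 119,400 (Helix) > 112,400 (Meridian) > 109,400 (Sable) > 91,700 (Rook) > 77,300 (Quill) > 58,600 (Zephyr) > …
Bidding ends when Meridian exits at $112,400; Helix takes it.

Helix wins at $112,400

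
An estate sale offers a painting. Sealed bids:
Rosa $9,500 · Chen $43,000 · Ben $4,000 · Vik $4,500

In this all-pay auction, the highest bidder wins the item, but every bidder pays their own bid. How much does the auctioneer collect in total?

Bids ranked: 43,000 (Chen) > 9,500 (Rosa) > 4,500 (Vik) > 4,000 (Ben)
Every bidder forfeits their bid regardless of winning.
Revenue = 9,500 + 43,000 + 4,000 + 4,500 = $61,000.

Total revenue: $61,000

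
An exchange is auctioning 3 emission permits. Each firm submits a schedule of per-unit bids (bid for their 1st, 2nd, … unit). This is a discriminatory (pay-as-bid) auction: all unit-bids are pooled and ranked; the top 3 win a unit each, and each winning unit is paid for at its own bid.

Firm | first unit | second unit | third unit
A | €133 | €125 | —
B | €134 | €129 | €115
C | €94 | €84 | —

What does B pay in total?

Merging the schedules and taking the best 3: 134 (B-1), 133 (A-1), 129 (B-2)
Next rejected bid: €125 (not a price — pay-as-bid).
B's winning unit-bids: 134 + 129 = €263.

B pays €263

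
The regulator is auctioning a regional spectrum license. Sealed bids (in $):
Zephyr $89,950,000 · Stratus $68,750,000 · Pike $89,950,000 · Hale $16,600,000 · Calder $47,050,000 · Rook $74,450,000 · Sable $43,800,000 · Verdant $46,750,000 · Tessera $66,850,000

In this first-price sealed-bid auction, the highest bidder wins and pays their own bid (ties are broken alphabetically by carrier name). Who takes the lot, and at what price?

Pike pays $89,950,000

Bids ranked: 89,950,000 (Pike) > 89,950,000 (Zephyr) > 74,450,000 (Rook) > 68,750,000 (Stratus) > 66,850,000 (Tessera) > 47,050,000 (Calder) > …
Tie at $89,950,000 → Pike wins by tie-break.
Pike has the highest bid and pays exactly that: $89,950,000.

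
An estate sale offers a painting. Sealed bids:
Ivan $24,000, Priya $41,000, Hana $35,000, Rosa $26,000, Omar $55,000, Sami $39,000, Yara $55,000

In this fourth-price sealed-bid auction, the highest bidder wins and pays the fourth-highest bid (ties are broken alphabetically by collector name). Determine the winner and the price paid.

Bids ranked: 55,000 (Omar) > 55,000 (Yara) > 41,000 (Priya) > 39,000 (Sami) > 35,000 (Hana) > 26,000 (Rosa) > …
Tie at $55,000 → Omar wins by tie-break.
Omar wins; payment is bid #4 in the ranking = $39,000.

Omar pays $39,000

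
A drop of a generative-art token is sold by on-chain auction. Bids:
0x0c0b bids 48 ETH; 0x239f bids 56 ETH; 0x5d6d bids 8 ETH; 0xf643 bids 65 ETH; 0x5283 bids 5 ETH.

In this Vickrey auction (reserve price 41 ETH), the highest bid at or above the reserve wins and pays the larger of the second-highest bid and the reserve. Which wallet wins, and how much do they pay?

Bids ranked: 65 (0xf643) > 56 (0x239f) > 48 (0x0c0b) > 8 (0x5d6d) > 5 (0x5283)
Highest eligible bid: 0xf643 at 65 ETH.
max(second-highest 56 ETH, reserve 41 ETH) = 56 ETH; the reserve does not bind.

0xf643 pays 56 ETH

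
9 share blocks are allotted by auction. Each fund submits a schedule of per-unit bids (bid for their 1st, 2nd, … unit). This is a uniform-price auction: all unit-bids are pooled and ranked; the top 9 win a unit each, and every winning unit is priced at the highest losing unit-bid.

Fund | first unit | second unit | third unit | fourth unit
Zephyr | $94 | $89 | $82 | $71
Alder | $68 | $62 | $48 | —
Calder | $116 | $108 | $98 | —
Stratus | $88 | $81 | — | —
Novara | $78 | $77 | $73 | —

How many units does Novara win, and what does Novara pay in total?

All unit-bids, highest first — top 9: 116 (Calder-1), 108 (Calder-2), 98 (Calder-3), 94 (Zephyr-1), 89 (Zephyr-2), 88 (Stratus-1), 82 (Zephyr-3), 81 (Stratus-2), 78 (Novara-1)
First bid not allocated: $77.
Novara wins 1 unit(s) at $77 each.

Novara: 1 unit, pays $77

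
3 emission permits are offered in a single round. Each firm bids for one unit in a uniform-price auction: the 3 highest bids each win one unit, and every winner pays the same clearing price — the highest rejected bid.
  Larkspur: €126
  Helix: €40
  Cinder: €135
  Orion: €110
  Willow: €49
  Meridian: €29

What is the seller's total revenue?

Ordering the bids: 135 (Cinder), 126 (Larkspur), 110 (Orion), 49 (Willow), 40 (Helix), …
The 3 highest are Cinder, Larkspur, Orion.
First losing bid is Willow's €49, which sets the uniform price.
Total revenue = 3 × €49 = €147.

Total revenue: €147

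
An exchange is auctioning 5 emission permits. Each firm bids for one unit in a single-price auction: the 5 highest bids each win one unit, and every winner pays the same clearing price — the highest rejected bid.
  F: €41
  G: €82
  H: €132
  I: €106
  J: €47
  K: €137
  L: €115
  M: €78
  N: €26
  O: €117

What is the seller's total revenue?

Total revenue: €410

Ordering the bids: 137 (K), 132 (H), 117 (O), 115 (L), 106 (I), 82 (G), 78 (M), …
The 5 highest are K, H, O, L, I.
First losing bid is G's €82, which sets the uniform price.
Total revenue = 5 × €82 = €410.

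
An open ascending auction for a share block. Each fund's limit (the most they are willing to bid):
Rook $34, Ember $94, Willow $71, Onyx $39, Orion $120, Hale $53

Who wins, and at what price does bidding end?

Rule: the price rises until one bidder remains; the winner pays the price at which the last rival dropped out.
Limits ranked: 120 (Orion) > 94 (Ember) > 71 (Willow) > 53 (Hale) > 39 (Onyx) > 34 (Rook)
Ember is the last rival to drop out, at $94; Orion remains and wins at that price.

Orion wins at $94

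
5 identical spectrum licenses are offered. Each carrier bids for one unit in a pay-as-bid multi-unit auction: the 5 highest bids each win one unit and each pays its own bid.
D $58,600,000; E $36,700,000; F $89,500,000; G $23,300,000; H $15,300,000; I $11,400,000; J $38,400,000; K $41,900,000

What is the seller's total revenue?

Bids ranked high→low: 89,500,000 (F), 58,600,000 (D), 41,900,000 (K), 38,400,000 (J), 36,700,000 (E), 23,300,000 (G), 15,300,000 (H), …
The 5 highest are F, D, K, J, E.
Total revenue = 89,500,000 + 58,600,000 + 41,900,000 + 38,400,000 + 36,700,000 = $265,100,000.

Total revenue: $265,100,000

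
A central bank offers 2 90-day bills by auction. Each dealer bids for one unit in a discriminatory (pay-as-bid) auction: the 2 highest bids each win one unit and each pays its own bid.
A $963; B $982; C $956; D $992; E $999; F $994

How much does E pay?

E pays $999

Sorting: 999 (E), 994 (F), 992 (D), 982 (B), …
The 2 highest are E, F.
E wins → own bid $999.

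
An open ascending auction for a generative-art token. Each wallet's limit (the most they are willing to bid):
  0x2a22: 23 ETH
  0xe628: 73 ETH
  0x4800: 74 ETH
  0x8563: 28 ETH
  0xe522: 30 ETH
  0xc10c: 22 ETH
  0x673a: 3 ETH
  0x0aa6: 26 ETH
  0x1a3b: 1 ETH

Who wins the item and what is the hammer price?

0x4800 wins at 73 ETH

Limits in order: 74 (0x4800) > 73 (0xe628) > 30 (0xe522) > 28 (0x8563) > 26 (0x0aa6) > 23 (0x2a22) > …
Once the price passes 73 ETH, only 0x4800 is left; the hammer falls at 0xe628's limit of 73 ETH.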